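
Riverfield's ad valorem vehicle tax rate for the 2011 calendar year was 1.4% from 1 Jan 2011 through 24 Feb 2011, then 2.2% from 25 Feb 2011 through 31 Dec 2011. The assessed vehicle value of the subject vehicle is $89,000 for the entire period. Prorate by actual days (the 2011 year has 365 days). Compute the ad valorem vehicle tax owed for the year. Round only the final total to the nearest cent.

1 Jan – 24 Feb 2011: 55 days at 1.4% → $89,000 × 1.4% × 55/365 = $187.7534
25 Feb – 31 Dec 2011: 310 days at 2.2% → $89,000 × 2.2% × 310/365 = $1,662.9589
Total = $1,850.7123

$1,850.71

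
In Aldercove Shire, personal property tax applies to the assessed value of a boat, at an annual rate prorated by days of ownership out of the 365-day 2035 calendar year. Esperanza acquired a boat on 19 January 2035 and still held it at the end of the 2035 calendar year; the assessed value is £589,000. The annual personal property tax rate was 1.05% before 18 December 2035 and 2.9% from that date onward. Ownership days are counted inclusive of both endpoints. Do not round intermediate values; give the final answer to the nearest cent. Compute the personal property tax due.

19 January – 17 December 2035: 333 days at 1.05% → £589,000 × 1.05% × 333/365 = £5,642.2973
18 December – 31 December 2035: 14 days at 2.9% → £589,000 × 2.9% × 14/365 = £655.1616
Total = £6,297.4589

£6,297.46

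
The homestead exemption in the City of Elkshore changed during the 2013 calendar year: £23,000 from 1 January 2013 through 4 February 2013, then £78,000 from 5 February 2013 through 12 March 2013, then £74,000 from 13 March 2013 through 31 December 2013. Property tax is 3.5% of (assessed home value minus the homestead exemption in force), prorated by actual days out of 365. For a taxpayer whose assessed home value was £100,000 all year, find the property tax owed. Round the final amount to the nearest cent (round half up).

1 January – 4 February 2013: 35 days, exemption £23,000 → (£100,000 − £23,000) × 3.5% × 35/365 = £258.4247
5 February – 12 March 2013: 36 days, exemption £78,000 → (£100,000 − £78,000) × 3.5% × 36/365 = £75.9452
13 March – 31 December 2013: 294 days, exemption £74,000 → (£100,000 − £74,000) × 3.5% × 294/365 = £732.9863
Total = £1,067.3562

£1,067.36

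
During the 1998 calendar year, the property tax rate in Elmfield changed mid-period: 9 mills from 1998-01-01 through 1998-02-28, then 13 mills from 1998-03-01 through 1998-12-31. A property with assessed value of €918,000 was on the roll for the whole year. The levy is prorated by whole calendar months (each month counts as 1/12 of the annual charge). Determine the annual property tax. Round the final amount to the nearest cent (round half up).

1998-01-01 to 1998-02-28: 2 months at 9 mills → €918,000 × 0.9% × 2/12 = €1,377.0000
1998-03-01 to 1998-12-31: 10 months at 13 mills → €918,000 × 1.3% × 10/12 = €9,945.0000
Total = €11,322.0000

€11,322.00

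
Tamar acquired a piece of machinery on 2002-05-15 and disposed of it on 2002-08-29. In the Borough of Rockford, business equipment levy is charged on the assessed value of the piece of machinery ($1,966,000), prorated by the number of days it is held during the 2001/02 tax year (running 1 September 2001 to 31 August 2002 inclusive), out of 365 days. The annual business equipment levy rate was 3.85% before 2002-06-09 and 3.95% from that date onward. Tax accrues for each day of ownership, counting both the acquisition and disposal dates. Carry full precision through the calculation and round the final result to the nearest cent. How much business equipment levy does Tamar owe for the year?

$22,630.55

2002-05-15 to 2002-06-08: 25 days at 3.85% → $1,966,000 × 3.85% × 25/365 = $5,184.3151
2002-06-09 to 2002-08-29: 82 days at 3.95% → $1,966,000 × 3.95% × 82/365 = $17,446.2301
Total = $22,630.5452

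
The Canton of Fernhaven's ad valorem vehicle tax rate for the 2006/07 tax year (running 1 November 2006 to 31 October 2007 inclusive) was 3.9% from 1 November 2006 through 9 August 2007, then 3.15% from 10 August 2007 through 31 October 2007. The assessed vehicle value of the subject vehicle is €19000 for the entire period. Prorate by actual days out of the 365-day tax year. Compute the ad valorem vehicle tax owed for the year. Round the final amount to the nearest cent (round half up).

1 November 2006 – 9 August 2007: 282 days at 3.9% → €19000 × 3.9% × 282/365 = €572.4986
10 August – 31 October 2007: 83 days at 3.15% → €19000 × 3.15% × 83/365 = €136.0973
Total = €708.5959

€708.60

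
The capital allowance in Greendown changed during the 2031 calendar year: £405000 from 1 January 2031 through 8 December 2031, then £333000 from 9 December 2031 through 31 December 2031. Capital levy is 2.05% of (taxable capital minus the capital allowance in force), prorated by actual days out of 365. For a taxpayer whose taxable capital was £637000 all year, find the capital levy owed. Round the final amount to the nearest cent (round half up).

£4849.01

1 January – 8 December 2031: 342 days, exemption £405000 → (£637000 − £405000) × 2.05% × 342/365 = £4456.3068
9 December – 31 December 2031: 23 days, exemption £333000 → (£637000 − £333000) × 2.05% × 23/365 = £392.7014
Total = £4849.0082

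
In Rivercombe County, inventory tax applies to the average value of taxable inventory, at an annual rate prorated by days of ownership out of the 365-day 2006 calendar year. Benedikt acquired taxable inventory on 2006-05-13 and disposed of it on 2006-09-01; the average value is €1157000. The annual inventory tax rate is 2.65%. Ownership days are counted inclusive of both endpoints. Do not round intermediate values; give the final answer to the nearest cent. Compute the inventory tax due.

€9408.15

Days held (2006-05-13 to 2006-09-01): 112 out of 365
Tax = €1157000 × 2.65% × 112/365 = €9408.1534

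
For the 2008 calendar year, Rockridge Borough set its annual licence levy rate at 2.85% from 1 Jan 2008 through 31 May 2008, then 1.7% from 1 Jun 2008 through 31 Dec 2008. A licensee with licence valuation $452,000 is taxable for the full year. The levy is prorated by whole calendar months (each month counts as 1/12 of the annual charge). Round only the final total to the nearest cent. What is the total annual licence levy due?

$9,849.83

1 Jan – 31 May 2008: 5 months at 2.85% → $452,000 × 2.85% × 5/12 = $5,367.5000
1 Jun – 31 Dec 2008: 7 months at 1.7% → $452,000 × 1.7% × 7/12 = $4,482.3333
Total = $9,849.8333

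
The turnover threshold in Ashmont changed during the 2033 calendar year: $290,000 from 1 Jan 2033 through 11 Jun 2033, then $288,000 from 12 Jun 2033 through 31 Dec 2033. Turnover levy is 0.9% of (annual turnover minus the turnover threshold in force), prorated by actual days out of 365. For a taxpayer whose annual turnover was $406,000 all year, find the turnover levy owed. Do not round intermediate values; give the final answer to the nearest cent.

1 Jan – 11 Jun 2033: 162 days, exemption $290,000 → ($406,000 − $290,000) × 0.9% × 162/365 = $463.3644
12 Jun – 31 Dec 2033: 203 days, exemption $288,000 → ($406,000 − $288,000) × 0.9% × 203/365 = $590.6466
Total = $1,054.0110

$1,054.01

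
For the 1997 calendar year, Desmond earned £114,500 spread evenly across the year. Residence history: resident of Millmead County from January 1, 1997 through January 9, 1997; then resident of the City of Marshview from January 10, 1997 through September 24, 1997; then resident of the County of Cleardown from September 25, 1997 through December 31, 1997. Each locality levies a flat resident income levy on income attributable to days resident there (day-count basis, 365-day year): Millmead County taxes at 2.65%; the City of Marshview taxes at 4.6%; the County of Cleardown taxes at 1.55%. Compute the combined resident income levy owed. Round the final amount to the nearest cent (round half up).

Millmead County, January 1 – January 9, 1997: 9 days → £114,500 × 2.65% × 9/365 = £74.8171
The City of Marshview, January 10 – September 24, 1997: 258 days → £114,500 × 4.6% × 258/365 = £3,722.9753
The County of Cleardown, September 25 – December 31, 1997: 98 days → £114,500 × 1.55% × 98/365 = £476.5082
Total = £4,274.3007

£4,274.30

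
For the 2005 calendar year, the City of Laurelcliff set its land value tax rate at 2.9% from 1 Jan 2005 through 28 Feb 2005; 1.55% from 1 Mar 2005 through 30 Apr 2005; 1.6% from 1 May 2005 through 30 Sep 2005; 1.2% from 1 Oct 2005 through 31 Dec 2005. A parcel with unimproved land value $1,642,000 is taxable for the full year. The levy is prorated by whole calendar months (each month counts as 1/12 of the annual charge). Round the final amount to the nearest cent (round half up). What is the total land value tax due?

$28,050.83

1 Jan – 28 Feb 2005: 2 months at 2.9% → $1,642,000 × 2.9% × 2/12 = $7,936.3333
1 Mar – 30 Apr 2005: 2 months at 1.55% → $1,642,000 × 1.55% × 2/12 = $4,241.8333
1 May – 30 Sep 2005: 5 months at 1.6% → $1,642,000 × 1.6% × 5/12 = $10,946.6667
1 Oct – 31 Dec 2005: 3 months at 1.2% → $1,642,000 × 1.2% × 3/12 = $4,926.0000
Total = $28,050.8333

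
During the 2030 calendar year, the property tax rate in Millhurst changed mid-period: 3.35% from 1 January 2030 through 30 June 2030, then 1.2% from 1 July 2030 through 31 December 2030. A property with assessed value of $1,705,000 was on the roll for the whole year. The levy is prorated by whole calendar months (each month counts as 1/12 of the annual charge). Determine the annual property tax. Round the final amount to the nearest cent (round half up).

1 January – 30 June 2030: 6 months at 3.35% → $1,705,000 × 3.35% × 6/12 = $28,558.7500
1 July – 31 December 2030: 6 months at 1.2% → $1,705,000 × 1.2% × 6/12 = $10,230.0000
Total = $38,788.7500

$38,788.75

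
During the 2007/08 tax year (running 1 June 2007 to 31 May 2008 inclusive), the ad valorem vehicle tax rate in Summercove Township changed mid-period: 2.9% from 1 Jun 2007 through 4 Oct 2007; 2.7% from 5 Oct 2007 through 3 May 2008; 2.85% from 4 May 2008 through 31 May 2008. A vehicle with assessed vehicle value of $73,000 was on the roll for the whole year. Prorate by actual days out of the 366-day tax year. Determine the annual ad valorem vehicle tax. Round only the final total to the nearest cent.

1 Jun – 4 Oct 2007: 126 days at 2.9% → $73,000 × 2.9% × 126/366 = $728.8033
5 Oct 2007 – 3 May 2008: 212 days at 2.7% → $73,000 × 2.7% × 212/366 = $1,141.6721
4 May – 31 May 2008: 28 days at 2.85% → $73,000 × 2.85% × 28/366 = $159.1639
Total = $2,029.6393

$2,029.64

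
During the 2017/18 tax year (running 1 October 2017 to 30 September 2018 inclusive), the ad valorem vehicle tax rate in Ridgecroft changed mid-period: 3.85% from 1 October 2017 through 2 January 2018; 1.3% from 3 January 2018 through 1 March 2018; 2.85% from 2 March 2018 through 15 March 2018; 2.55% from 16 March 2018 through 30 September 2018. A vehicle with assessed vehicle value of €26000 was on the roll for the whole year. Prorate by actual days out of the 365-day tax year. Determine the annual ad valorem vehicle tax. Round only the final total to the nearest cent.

1 October 2017 – 2 January 2018: 94 days at 3.85% → €26000 × 3.85% × 94/365 = €257.7918
3 January – 1 March 2018: 58 days at 1.3% → €26000 × 1.3% × 58/365 = €53.7096
2 March – 15 March 2018: 14 days at 2.85% → €26000 × 2.85% × 14/365 = €28.4219
16 March – 30 September 2018: 199 days at 2.55% → €26000 × 2.55% × 199/365 = €361.4712
Total = €701.3945

€701.39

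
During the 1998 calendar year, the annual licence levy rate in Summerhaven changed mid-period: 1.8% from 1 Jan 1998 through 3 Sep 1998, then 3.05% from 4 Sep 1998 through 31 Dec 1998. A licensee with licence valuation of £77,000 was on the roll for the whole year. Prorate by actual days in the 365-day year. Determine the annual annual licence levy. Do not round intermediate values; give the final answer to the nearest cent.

1 Jan – 3 Sep 1998: 246 days at 1.8% → £77,000 × 1.8% × 246/365 = £934.1260
4 Sep – 31 Dec 1998: 119 days at 3.05% → £77,000 × 3.05% × 119/365 = £765.6753
Total = £1,699.8014

£1,699.80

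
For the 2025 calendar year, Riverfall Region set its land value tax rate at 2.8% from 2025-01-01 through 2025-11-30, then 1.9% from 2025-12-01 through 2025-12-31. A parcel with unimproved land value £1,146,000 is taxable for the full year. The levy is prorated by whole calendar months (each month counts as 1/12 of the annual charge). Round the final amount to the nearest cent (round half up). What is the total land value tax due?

2025-01-01 to 2025-11-30: 11 months at 2.8% → £1,146,000 × 2.8% × 11/12 = £29,414.0000
2025-12-01 to 2025-12-31: 1 month at 1.9% → £1,146,000 × 1.9% × 1/12 = £1,814.5000
Total = £31,228.5000

£31,228.50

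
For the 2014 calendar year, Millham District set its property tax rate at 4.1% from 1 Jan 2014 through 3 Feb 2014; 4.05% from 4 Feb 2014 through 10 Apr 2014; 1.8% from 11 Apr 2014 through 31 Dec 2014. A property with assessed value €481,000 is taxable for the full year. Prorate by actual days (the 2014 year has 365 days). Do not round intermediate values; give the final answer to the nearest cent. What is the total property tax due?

1 Jan – 3 Feb 2014: 34 days at 4.1% → €481,000 × 4.1% × 34/365 = €1,837.0247
4 Feb – 10 Apr 2014: 66 days at 4.05% → €481,000 × 4.05% × 66/365 = €3,522.5014
11 Apr – 31 Dec 2014: 265 days at 1.8% → €481,000 × 1.8% × 265/365 = €6,285.9452
Total = €11,645.4712

€11,645.47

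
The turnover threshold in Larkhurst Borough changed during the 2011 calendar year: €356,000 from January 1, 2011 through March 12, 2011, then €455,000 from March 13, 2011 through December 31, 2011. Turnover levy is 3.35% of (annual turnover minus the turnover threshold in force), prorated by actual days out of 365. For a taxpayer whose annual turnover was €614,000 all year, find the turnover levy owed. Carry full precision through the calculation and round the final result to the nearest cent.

January 1 – March 12, 2011: 71 days, exemption €356,000 → (€614,000 − €356,000) × 3.35% × 71/365 = €1,681.2411
March 13 – December 31, 2011: 294 days, exemption €455,000 → (€614,000 − €455,000) × 3.35% × 294/365 = €4,290.3863
Total = €5,971.6274

€5,971.63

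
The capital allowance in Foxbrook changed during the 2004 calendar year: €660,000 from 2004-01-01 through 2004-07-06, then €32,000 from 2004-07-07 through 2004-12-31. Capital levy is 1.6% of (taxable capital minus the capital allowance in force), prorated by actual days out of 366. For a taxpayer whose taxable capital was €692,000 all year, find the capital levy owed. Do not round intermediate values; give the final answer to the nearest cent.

2004-01-01 to 2004-07-06: 188 days, exemption €660,000 → (€692,000 − €660,000) × 1.6% × 188/366 = €262.9945
2004-07-07 to 2004-12-31: 178 days, exemption €32,000 → (€692,000 − €32,000) × 1.6% × 178/366 = €5,135.7377
Total = €5,398.7322

€5,398.73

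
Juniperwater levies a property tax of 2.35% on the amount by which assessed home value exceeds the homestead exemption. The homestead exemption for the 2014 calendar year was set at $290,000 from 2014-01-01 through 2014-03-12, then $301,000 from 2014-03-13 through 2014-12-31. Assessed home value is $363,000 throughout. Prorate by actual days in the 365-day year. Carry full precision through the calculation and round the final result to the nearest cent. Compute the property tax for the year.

$1,507.28

2014-01-01 to 2014-03-12: 71 days, exemption $290,000 → ($363,000 − $290,000) × 2.35% × 71/365 = $333.7000
2014-03-13 to 2014-12-31: 294 days, exemption $301,000 → ($363,000 − $301,000) × 2.35% × 294/365 = $1,173.5836
Total = $1,507.2836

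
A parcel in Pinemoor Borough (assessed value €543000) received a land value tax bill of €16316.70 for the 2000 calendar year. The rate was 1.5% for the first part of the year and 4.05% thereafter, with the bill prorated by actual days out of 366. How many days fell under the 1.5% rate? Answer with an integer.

150 days

Let d = days at the first rate; then 366 − d days at the second rate.
€543000 × [1.5%·d + 4.05%·(366−d)] / 366 = €16316.70
Solving gives d = 150, so the new rate took effect on May 30, 2000.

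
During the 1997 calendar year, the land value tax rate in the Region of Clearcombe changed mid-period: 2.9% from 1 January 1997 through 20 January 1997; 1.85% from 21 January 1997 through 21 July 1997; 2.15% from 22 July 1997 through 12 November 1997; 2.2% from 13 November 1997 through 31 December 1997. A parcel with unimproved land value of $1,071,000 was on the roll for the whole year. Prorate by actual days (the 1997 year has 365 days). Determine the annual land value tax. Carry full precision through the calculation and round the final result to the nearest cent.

1 January – 20 January 1997: 20 days at 2.9% → $1,071,000 × 2.9% × 20/365 = $1,701.8630
21 January – 21 July 1997: 182 days at 1.85% → $1,071,000 × 1.85% × 182/365 = $9,879.6082
22 July – 12 November 1997: 114 days at 2.15% → $1,071,000 × 2.15% × 114/365 = $7,191.8384
13 November – 31 December 1997: 49 days at 2.2% → $1,071,000 × 2.2% × 49/365 = $3,163.1178
Total = $21,936.4274

$21,936.43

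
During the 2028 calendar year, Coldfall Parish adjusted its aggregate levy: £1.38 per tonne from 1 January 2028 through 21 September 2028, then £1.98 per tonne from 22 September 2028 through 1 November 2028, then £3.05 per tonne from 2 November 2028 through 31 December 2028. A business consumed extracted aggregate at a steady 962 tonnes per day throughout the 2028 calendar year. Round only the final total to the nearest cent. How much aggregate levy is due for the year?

£605,944.56

1 January – 21 September 2028: 265 days × 962 tonnes/day = 254,930 tonnes at £1.38/tonne → £351,803.40
22 September – 1 November 2028: 41 days × 962 tonnes/day = 39,442 tonnes at £1.98/tonne → £78,095.16
2 November – 31 December 2028: 60 days × 962 tonnes/day = 57,720 tonnes at £3.05/tonne → £176,046.00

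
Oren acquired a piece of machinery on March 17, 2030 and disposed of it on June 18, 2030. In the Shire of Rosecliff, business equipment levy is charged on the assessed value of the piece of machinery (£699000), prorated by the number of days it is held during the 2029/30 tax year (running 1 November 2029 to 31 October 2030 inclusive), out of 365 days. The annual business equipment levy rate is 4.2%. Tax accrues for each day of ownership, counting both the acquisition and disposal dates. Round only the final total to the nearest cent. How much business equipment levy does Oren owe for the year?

£7560.69

Days held (March 17 – June 18, 2030): 94 out of 365
Tax = £699000 × 4.2% × 94/365 = £7560.6904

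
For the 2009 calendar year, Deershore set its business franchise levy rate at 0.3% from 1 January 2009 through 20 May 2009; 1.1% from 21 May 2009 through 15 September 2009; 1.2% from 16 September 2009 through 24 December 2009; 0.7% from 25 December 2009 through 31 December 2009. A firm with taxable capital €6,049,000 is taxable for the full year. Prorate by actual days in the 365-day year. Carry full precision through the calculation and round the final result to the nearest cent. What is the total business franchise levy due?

1 January – 20 May 2009: 140 days at 0.3% → €6,049,000 × 0.3% × 140/365 = €6,960.4932
21 May – 15 September 2009: 118 days at 1.1% → €6,049,000 × 1.1% × 118/365 = €21,511.2384
16 September – 24 December 2009: 100 days at 1.2% → €6,049,000 × 1.2% × 100/365 = €19,887.1233
25 December – 31 December 2009: 7 days at 0.7% → €6,049,000 × 0.7% × 7/365 = €812.0575
Total = €49,170.9123

€49,170.91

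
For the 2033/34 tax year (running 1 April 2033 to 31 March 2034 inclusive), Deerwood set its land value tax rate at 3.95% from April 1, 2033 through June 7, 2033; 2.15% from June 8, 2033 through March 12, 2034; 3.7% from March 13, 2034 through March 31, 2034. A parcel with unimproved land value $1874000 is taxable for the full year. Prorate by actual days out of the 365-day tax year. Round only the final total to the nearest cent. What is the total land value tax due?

$48087.35

April 1 – June 7, 2033: 68 days at 3.95% → $1874000 × 3.95% × 68/365 = $13790.5863
June 8, 2033 – March 12, 2034: 278 days at 2.15% → $1874000 × 2.15% × 278/365 = $30687.3918
March 13 – March 31, 2034: 19 days at 3.7% → $1874000 × 3.7% × 19/365 = $3609.3753
Total = $48087.3534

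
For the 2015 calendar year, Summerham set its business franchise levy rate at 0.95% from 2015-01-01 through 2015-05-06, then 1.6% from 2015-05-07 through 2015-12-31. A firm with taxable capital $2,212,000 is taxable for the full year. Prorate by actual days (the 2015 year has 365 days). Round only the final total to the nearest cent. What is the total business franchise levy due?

$30,428.64

2015-01-01 to 2015-05-06: 126 days at 0.95% → $2,212,000 × 0.95% × 126/365 = $7,254.1479
2015-05-07 to 2015-12-31: 239 days at 1.6% → $2,212,000 × 1.6% × 239/365 = $23,174.4877
Total = $30,428.6356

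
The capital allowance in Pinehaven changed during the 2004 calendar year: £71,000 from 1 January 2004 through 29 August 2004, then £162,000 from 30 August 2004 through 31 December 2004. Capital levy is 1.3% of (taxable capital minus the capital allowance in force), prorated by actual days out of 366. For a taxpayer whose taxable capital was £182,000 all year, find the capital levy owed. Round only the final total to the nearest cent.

1 January – 29 August 2004: 242 days, exemption £71,000 → (£182,000 − £71,000) × 1.3% × 242/366 = £954.1148
30 August – 31 December 2004: 124 days, exemption £162,000 → (£182,000 − £162,000) × 1.3% × 124/366 = £88.0874
Total = £1,042.2022

£1,042.20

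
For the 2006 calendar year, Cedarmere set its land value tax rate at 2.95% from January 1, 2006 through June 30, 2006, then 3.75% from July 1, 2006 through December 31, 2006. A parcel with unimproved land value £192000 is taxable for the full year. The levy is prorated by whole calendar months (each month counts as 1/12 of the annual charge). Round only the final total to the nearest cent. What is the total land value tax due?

£6432.00

January 1 – June 30, 2006: 6 months at 2.95% → £192000 × 2.95% × 6/12 = £2832.0000
July 1 – December 31, 2006: 6 months at 3.75% → £192000 × 3.75% × 6/12 = £3600.0000
Total = £6432.0000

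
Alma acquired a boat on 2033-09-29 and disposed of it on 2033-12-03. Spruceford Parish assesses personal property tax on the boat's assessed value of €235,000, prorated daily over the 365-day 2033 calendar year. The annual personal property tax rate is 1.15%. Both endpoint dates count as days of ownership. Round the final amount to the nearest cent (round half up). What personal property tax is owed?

€488.67

Days held (2033-09-29 to 2033-12-03): 66 out of 365
Tax = €235,000 × 1.15% × 66/365 = €488.6712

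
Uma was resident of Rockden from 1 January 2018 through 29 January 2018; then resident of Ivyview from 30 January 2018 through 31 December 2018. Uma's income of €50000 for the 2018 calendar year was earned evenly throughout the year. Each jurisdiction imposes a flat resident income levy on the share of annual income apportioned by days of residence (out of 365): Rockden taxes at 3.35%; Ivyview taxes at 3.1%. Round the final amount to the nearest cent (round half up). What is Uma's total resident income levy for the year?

Rockden, 1 January – 29 January 2018: 29 days → €50000 × 3.35% × 29/365 = €133.0822
Ivyview, 30 January – 31 December 2018: 336 days → €50000 × 3.1% × 336/365 = €1426.8493
Total = €1559.9315

€1559.93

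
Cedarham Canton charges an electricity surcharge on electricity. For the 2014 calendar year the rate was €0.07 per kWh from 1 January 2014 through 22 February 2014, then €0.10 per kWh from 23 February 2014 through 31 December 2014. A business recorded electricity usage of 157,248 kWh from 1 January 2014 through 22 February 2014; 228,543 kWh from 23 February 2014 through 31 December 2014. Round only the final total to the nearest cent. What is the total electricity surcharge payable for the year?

1 January – 22 February 2014: 157,248 kWh at €0.07/kWh → €11,007.36
23 February – 31 December 2014: 228,543 kWh at €0.10/kWh → €22,854.30

€33,861.66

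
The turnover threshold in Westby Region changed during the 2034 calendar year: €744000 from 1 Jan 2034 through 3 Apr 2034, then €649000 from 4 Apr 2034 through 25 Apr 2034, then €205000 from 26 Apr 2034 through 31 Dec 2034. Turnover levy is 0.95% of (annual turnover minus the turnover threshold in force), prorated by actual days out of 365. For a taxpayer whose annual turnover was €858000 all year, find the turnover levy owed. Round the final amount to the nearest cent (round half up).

€4644.59

1 Jan – 3 Apr 2034: 93 days, exemption €744000 → (€858000 − €744000) × 0.95% × 93/365 = €275.9425
4 Apr – 25 Apr 2034: 22 days, exemption €649000 → (€858000 − €649000) × 0.95% × 22/365 = €119.6740
26 Apr – 31 Dec 2034: 250 days, exemption €205000 → (€858000 − €205000) × 0.95% × 250/365 = €4248.9726
Total = €4644.5890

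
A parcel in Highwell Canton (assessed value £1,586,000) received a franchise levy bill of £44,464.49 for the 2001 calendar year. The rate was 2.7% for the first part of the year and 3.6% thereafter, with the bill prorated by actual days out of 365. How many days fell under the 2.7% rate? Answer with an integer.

Let d = days at the first rate; then 365 − d days at the second rate.
£1,586,000 × [2.7%·d + 3.6%·(365−d)] / 365 = £44,464.49
Solving gives d = 323, so the new rate took effect on November 20, 2001.

323 days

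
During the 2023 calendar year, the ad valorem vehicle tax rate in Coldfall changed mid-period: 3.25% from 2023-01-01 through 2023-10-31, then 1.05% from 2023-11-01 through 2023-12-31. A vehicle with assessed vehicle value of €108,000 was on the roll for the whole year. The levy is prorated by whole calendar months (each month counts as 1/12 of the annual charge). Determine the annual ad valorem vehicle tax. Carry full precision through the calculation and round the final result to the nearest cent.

2023-01-01 to 2023-10-31: 10 months at 3.25% → €108,000 × 3.25% × 10/12 = €2,925.0000
2023-11-01 to 2023-12-31: 2 months at 1.05% → €108,000 × 1.05% × 2/12 = €189.0000
Total = €3,114.0000

€3,114.00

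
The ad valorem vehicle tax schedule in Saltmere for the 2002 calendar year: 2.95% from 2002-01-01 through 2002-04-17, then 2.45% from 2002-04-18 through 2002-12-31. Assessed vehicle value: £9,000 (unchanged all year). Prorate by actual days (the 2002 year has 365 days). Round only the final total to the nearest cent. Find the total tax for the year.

2002-01-01 to 2002-04-17: 107 days at 2.95% → £9,000 × 2.95% × 107/365 = £77.8315
2002-04-18 to 2002-12-31: 258 days at 2.45% → £9,000 × 2.45% × 258/365 = £155.8603
Total = £233.6918

£233.69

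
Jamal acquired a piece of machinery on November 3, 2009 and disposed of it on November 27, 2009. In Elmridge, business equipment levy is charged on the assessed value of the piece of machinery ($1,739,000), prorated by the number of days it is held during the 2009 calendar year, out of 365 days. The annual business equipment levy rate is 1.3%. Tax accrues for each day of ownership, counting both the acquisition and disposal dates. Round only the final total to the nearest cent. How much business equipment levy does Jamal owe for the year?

Days held (November 3 – November 27, 2009): 25 out of 365
Tax = $1,739,000 × 1.3% × 25/365 = $1,548.4247

$1,548.42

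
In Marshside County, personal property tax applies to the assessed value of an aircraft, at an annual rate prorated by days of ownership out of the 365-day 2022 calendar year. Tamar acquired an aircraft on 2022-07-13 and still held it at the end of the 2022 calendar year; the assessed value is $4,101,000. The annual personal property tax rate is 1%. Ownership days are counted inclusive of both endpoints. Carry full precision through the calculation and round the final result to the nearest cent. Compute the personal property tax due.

$19,325.26

Days held (2022-07-13 to 2022-12-31): 172 out of 365
Tax = $4,101,000 × 1% × 172/365 = $19,325.2603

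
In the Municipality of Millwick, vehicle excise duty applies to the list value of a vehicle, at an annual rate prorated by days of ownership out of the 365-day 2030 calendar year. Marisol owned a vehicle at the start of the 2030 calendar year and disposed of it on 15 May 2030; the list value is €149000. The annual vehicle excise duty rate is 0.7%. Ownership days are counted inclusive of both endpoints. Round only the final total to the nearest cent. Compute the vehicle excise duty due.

€385.77

Days held (1 January – 15 May 2030): 135 out of 365
Tax = €149000 × 0.7% × 135/365 = €385.7671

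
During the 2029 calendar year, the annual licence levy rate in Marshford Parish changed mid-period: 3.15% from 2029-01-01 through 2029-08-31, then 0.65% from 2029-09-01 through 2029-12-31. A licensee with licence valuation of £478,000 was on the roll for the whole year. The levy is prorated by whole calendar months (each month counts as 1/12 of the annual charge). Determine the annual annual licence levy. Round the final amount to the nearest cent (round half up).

£11,073.67

2029-01-01 to 2029-08-31: 8 months at 3.15% → £478,000 × 3.15% × 8/12 = £10,038.0000
2029-09-01 to 2029-12-31: 4 months at 0.65% → £478,000 × 0.65% × 4/12 = £1,035.6667
Total = £11,073.6667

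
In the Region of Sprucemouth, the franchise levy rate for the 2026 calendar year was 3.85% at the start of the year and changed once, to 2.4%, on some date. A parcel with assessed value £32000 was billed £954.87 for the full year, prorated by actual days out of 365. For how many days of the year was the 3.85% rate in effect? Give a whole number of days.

Let d = days at the first rate; then 365 − d days at the second rate.
£32000 × [3.85%·d + 2.4%·(365−d)] / 365 = £954.87
Solving gives d = 147, so the new rate took effect on May 28, 2026.

147 days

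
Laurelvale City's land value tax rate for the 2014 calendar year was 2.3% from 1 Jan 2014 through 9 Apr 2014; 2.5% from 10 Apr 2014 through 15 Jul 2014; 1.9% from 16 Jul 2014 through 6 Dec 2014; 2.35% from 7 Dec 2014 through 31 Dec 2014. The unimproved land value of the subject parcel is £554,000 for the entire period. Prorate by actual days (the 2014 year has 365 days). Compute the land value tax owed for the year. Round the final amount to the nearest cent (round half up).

£12,181.17

1 Jan – 9 Apr 2014: 99 days at 2.3% → £554,000 × 2.3% × 99/365 = £3,456.0493
10 Apr – 15 Jul 2014: 97 days at 2.5% → £554,000 × 2.5% × 97/365 = £3,680.6849
16 Jul – 6 Dec 2014: 144 days at 1.9% → £554,000 × 1.9% × 144/365 = £4,152.7233
7 Dec – 31 Dec 2014: 25 days at 2.35% → £554,000 × 2.35% × 25/365 = £891.7123
Total = £12,181.1699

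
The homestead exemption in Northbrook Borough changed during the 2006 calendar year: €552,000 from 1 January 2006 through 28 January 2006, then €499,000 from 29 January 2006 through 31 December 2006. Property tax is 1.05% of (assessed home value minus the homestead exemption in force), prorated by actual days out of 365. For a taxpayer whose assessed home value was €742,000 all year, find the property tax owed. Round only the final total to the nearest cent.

€2,508.81

1 January – 28 January 2006: 28 days, exemption €552,000 → (€742,000 − €552,000) × 1.05% × 28/365 = €153.0411
29 January – 31 December 2006: 337 days, exemption €499,000 → (€742,000 − €499,000) × 1.05% × 337/365 = €2,355.7685
Total = €2,508.8096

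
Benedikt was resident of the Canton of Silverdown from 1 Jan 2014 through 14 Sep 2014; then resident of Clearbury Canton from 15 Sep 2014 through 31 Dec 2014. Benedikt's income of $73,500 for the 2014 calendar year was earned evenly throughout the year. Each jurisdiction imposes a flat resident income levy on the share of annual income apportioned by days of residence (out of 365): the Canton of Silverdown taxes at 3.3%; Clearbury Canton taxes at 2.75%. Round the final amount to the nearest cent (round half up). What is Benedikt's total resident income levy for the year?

$2,305.89

The Canton of Silverdown, 1 Jan – 14 Sep 2014: 257 days → $73,500 × 3.3% × 257/365 = $1,707.8178
Clearbury Canton, 15 Sep – 31 Dec 2014: 108 days → $73,500 × 2.75% × 108/365 = $598.0685
Total = $2,305.8863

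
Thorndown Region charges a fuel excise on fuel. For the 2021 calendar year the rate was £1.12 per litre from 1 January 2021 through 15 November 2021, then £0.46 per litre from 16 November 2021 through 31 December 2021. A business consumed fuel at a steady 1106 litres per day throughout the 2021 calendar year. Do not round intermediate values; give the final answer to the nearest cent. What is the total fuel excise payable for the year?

£418,554.64

1 January – 15 November 2021: 319 days × 1106 litres/day = 352,814 litres at £1.12/litre → £395,151.68
16 November – 31 December 2021: 46 days × 1106 litres/day = 50,876 litres at £0.46/litre → £23,402.96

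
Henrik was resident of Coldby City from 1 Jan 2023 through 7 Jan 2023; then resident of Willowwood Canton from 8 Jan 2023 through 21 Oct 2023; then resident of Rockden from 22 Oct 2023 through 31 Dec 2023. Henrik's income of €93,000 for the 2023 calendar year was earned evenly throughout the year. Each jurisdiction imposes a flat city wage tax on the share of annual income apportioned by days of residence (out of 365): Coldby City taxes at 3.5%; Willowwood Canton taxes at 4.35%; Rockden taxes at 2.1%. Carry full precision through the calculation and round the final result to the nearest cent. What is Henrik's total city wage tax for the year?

€3,623.31

Coldby City, 1 Jan – 7 Jan 2023: 7 days → €93,000 × 3.5% × 7/365 = €62.4247
Willowwood Canton, 8 Jan – 21 Oct 2023: 287 days → €93,000 × 4.35% × 287/365 = €3,180.9822
Rockden, 22 Oct – 31 Dec 2023: 71 days → €93,000 × 2.1% × 71/365 = €379.8986
Total = €3,623.3055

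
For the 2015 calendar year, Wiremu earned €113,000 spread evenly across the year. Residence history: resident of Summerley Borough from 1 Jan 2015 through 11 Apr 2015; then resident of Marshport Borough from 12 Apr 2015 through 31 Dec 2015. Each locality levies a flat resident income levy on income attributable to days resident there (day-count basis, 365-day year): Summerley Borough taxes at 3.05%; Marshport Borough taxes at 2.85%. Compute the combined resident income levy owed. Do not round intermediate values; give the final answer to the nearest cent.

€3,283.04

Summerley Borough, 1 Jan – 11 Apr 2015: 101 days → €113,000 × 3.05% × 101/365 = €953.6890
Marshport Borough, 12 Apr – 31 Dec 2015: 264 days → €113,000 × 2.85% × 264/365 = €2,329.3479
Total = €3,283.0370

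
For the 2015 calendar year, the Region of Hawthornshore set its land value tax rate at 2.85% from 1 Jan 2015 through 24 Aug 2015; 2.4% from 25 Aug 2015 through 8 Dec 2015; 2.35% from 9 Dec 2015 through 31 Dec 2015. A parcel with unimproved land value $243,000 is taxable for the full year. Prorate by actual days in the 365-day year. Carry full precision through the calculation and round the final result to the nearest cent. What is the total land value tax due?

$6,531.37

1 Jan – 24 Aug 2015: 236 days at 2.85% → $243,000 × 2.85% × 236/365 = $4,477.8575
25 Aug – 8 Dec 2015: 106 days at 2.4% → $243,000 × 2.4% × 106/365 = $1,693.6767
9 Dec – 31 Dec 2015: 23 days at 2.35% → $243,000 × 2.35% × 23/365 = $359.8397
Total = $6,531.3740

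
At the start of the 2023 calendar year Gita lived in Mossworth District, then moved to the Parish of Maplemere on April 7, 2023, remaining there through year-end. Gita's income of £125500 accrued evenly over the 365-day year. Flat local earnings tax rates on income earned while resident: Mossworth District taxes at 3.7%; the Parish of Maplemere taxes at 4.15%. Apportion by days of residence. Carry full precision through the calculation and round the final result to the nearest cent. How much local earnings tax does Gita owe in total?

£5059.71

Mossworth District, January 1 – April 6, 2023: 96 days → £125500 × 3.7% × 96/365 = £1221.3041
The Parish of Maplemere, April 7 – December 31, 2023: 269 days → £125500 × 4.15% × 269/365 = £3838.4089
Total = £5059.7130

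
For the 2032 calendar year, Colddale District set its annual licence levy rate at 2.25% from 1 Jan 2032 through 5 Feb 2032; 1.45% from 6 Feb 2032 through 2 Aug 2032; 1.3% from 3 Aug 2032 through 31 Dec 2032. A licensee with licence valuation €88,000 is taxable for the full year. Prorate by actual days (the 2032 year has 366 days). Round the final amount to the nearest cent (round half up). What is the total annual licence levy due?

€1,290.79

1 Jan – 5 Feb 2032: 36 days at 2.25% → €88,000 × 2.25% × 36/366 = €194.7541
6 Feb – 2 Aug 2032: 179 days at 1.45% → €88,000 × 1.45% × 179/366 = €624.0546
3 Aug – 31 Dec 2032: 151 days at 1.3% → €88,000 × 1.3% × 151/366 = €471.9781
Total = €1,290.7869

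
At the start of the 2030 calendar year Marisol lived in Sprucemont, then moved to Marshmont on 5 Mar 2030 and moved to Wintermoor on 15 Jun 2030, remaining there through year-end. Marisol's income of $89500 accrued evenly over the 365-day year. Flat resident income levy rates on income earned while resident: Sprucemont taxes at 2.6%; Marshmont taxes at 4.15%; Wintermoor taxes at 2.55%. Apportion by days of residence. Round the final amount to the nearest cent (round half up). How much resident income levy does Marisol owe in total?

Sprucemont, 1 Jan – 4 Mar 2030: 63 days → $89500 × 2.6% × 63/365 = $401.6466
Marshmont, 5 Mar – 14 Jun 2030: 102 days → $89500 × 4.15% × 102/365 = $1037.9548
Wintermoor, 15 Jun – 31 Dec 2030: 200 days → $89500 × 2.55% × 200/365 = $1250.5479
Total = $2690.1493

$2690.15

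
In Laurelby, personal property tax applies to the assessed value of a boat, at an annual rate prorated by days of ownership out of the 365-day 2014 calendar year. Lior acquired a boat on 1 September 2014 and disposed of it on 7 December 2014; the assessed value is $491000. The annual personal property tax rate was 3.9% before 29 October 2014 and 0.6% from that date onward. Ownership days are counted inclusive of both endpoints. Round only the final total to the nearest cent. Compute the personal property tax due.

1 September – 28 October 2014: 58 days at 3.9% → $491000 × 3.9% × 58/365 = $3042.8548
29 October – 7 December 2014: 40 days at 0.6% → $491000 × 0.6% × 40/365 = $322.8493
Total = $3365.7041

$3365.70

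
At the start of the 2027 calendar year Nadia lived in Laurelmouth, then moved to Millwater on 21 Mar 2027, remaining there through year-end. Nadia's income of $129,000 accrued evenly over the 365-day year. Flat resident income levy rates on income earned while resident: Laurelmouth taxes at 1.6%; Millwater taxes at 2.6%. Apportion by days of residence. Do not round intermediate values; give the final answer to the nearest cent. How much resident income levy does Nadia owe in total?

Laurelmouth, 1 Jan – 20 Mar 2027: 79 days → $129,000 × 1.6% × 79/365 = $446.7288
Millwater, 21 Mar – 31 Dec 2027: 286 days → $129,000 × 2.6% × 286/365 = $2,628.0658
Total = $3,074.7945

$3,074.79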